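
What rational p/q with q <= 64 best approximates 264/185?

87/61

Expand x = 264/185 as a continued fraction with the Euclidean algorithm:
  264 = 1*185 + 79, so a_0 = 1.
  185 = 2*79 + 27, so a_1 = 2.
  79 = 2*27 + 25, so a_2 = 2.
  27 = 1*25 + 2, so a_3 = 1.
  25 = 12*2 + 1, so a_4 = 12.
  2 = 2*1 + 0, so a_5 = 2.
so x = [1; 2, 2, 1, 12, 2].
Convergents (p_i = a_i*p_{i-1} + p_{i-2}, q_i = a_i*q_{i-1} + q_{i-2} with p_{-2}=0, p_{-1}=1, q_{-2}=1, q_{-1}=0), until the denominator exceeds 64:
  i=0: a_0=1, p_0 = 1*1 + 0 = 1, q_0 = 1*0 + 1 = 1.
  i=1: a_1=2, p_1 = 2*1 + 1 = 3, q_1 = 2*1 + 0 = 2.
  i=2: a_2=2, p_2 = 2*3 + 1 = 7, q_2 = 2*2 + 1 = 5.
  i=3: a_3=1, p_3 = 1*7 + 3 = 10, q_3 = 1*5 + 2 = 7.
  i=4: a_4=12, p_4 = 12*10 + 7 = 127, q_4 = 12*7 + 5 = 89.
q_4 = 89 > 64, so the last convergent with denominator <= 64 is p_3/q_3 = 10/7.
The closest fraction with denominator <= 64 is either p_3/q_3 or the intermediate fraction (k*p_3 + p_2)/(k*q_3 + q_2) with the largest k >= 1 whose denominator stays <= 64; these approach x as k grows, and every other convergent or intermediate fraction in range is farther away.
Largest k: floor((64 - q_2)/q_3) = floor((64 - 5)/7) = 8.
That gives (8*10 + 7)/(8*7 + 5) = 87/61.
Compare the errors: |x - 10/7| = |264*7 - 10*185|/(185*7) = 2/1295, and |x - 87/61| = |264*61 - 87*185|/(185*61) = 9/11285.
Cross-multiplying, 9*1295 = 11655 < 22570 = 2*11285, so 9/11285 is smaller: the intermediate fraction 87/61 is closer to x than 10/7.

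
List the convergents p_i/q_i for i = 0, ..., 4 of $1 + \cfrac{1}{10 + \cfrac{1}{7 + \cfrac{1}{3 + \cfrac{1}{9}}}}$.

Using the convergent recurrence p_i = a_i*p_{i-1} + p_{i-2}, q_i = a_i*q_{i-1} + q_{i-2} with p_{-2}=0, p_{-1}=1, q_{-2}=1, q_{-1}=0:
  i=0: a_0=1, p_0 = 1*1 + 0 = 1, q_0 = 1*0 + 1 = 1.
  i=1: a_1=10, p_1 = 10*1 + 1 = 11, q_1 = 10*1 + 0 = 10.
  i=2: a_2=7, p_2 = 7*11 + 1 = 78, q_2 = 7*10 + 1 = 71.
  i=3: a_3=3, p_3 = 3*78 + 11 = 245, q_3 = 3*71 + 10 = 223.
  i=4: a_4=9, p_4 = 9*245 + 78 = 2283, q_4 = 9*223 + 71 = 2078.

1/1, 11/10, 78/71, 245/223, 2283/2078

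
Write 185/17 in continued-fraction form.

Run the Euclidean algorithm on 185 and 17; the successive quotients are the partial quotients a_0, a_1, ... (each step inverts the fractional part left over by the previous one):
  185 = 10*17 + 15, so a_0 = 10.
  17 = 1*15 + 2, so a_1 = 1.
  15 = 7*2 + 1, so a_2 = 7.
  2 = 2*1 + 0, so a_3 = 2.
The remainder reaches 0 after 4 divisions, so the expansion has 4 partial quotients, read off in order.

[10; 1, 7, 2]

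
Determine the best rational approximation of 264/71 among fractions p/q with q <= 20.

67/18

Expand x = 264/71 as a continued fraction with the Euclidean algorithm:
  264 = 3*71 + 51, so a_0 = 3.
  71 = 1*51 + 20, so a_1 = 1.
  51 = 2*20 + 11, so a_2 = 2.
  20 = 1*11 + 9, so a_3 = 1.
  11 = 1*9 + 2, so a_4 = 1.
  9 = 4*2 + 1, so a_5 = 4.
  2 = 2*1 + 0, so a_6 = 2.
so x = [3; 1, 2, 1, 1, 4, 2].
Convergents (p_i = a_i*p_{i-1} + p_{i-2}, q_i = a_i*q_{i-1} + q_{i-2} with p_{-2}=0, p_{-1}=1, q_{-2}=1, q_{-1}=0), until the denominator exceeds 20:
  i=0: a_0=3, p_0 = 3*1 + 0 = 3, q_0 = 3*0 + 1 = 1.
  i=1: a_1=1, p_1 = 1*3 + 1 = 4, q_1 = 1*1 + 0 = 1.
  i=2: a_2=2, p_2 = 2*4 + 3 = 11, q_2 = 2*1 + 1 = 3.
  i=3: a_3=1, p_3 = 1*11 + 4 = 15, q_3 = 1*3 + 1 = 4.
  i=4: a_4=1, p_4 = 1*15 + 11 = 26, q_4 = 1*4 + 3 = 7.
  i=5: a_5=4, p_5 = 4*26 + 15 = 119, q_5 = 4*7 + 4 = 32.
q_5 = 32 > 20, so the last convergent with denominator <= 20 is p_4/q_4 = 26/7.
The closest fraction with denominator <= 20 is either p_4/q_4 or the intermediate fraction (k*p_4 + p_3)/(k*q_4 + q_3) with the largest k >= 1 whose denominator stays <= 20; these approach x as k grows, and every other convergent or intermediate fraction in range is farther away.
Largest k: floor((20 - q_3)/q_4) = floor((20 - 4)/7) = 2.
That gives (2*26 + 15)/(2*7 + 4) = 67/18.
Compare the errors: |x - 26/7| = |264*7 - 26*71|/(71*7) = 2/497, and |x - 67/18| = |264*18 - 67*71|/(71*18) = 5/1278.
Cross-multiplying, 5*497 = 2485 < 2556 = 2*1278, so 5/1278 is smaller: the intermediate fraction 67/18 is closer to x than 26/7.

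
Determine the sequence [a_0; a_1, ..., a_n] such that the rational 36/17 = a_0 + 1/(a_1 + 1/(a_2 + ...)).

[2; 8, 2]

Run the Euclidean algorithm on 36 and 17; the successive quotients are the partial quotients a_0, a_1, ... (each step inverts the fractional part left over by the previous one):
  36 = 2*17 + 2, so a_0 = 2.
  17 = 8*2 + 1, so a_1 = 8.
  2 = 2*1 + 0, so a_2 = 2.
The remainder reaches 0 after 3 divisions, so the expansion has 3 partial quotients, read off in order.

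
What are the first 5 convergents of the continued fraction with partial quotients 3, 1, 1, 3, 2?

3/1, 4/1, 7/2, 25/7, 57/16

Using the convergent recurrence p_i = a_i*p_{i-1} + p_{i-2}, q_i = a_i*q_{i-1} + q_{i-2} with p_{-2}=0, p_{-1}=1, q_{-2}=1, q_{-1}=0:
  i=0: a_0=3, p_0 = 3*1 + 0 = 3, q_0 = 3*0 + 1 = 1.
  i=1: a_1=1, p_1 = 1*3 + 1 = 4, q_1 = 1*1 + 0 = 1.
  i=2: a_2=1, p_2 = 1*4 + 3 = 7, q_2 = 1*1 + 1 = 2.
  i=3: a_3=3, p_3 = 3*7 + 4 = 25, q_3 = 3*2 + 1 = 7.
  i=4: a_4=2, p_4 = 2*25 + 7 = 57, q_4 = 2*7 + 2 = 16.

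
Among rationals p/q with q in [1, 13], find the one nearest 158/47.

Expand x = 158/47 as a continued fraction with the Euclidean algorithm:
  158 = 3*47 + 17, so a_0 = 3.
  47 = 2*17 + 13, so a_1 = 2.
  17 = 1*13 + 4, so a_2 = 1.
  13 = 3*4 + 1, so a_3 = 3.
  4 = 4*1 + 0, so a_4 = 4.
so x = [3; 2, 1, 3, 4].
Convergents (p_i = a_i*p_{i-1} + p_{i-2}, q_i = a_i*q_{i-1} + q_{i-2} with p_{-2}=0, p_{-1}=1, q_{-2}=1, q_{-1}=0), until the denominator exceeds 13:
  i=0: a_0=3, p_0 = 3*1 + 0 = 3, q_0 = 3*0 + 1 = 1.
  i=1: a_1=2, p_1 = 2*3 + 1 = 7, q_1 = 2*1 + 0 = 2.
  i=2: a_2=1, p_2 = 1*7 + 3 = 10, q_2 = 1*2 + 1 = 3.
  i=3: a_3=3, p_3 = 3*10 + 7 = 37, q_3 = 3*3 + 2 = 11.
  i=4: a_4=4, p_4 = 4*37 + 10 = 158, q_4 = 4*11 + 3 = 47.
q_4 = 47 > 13, so the last convergent with denominator <= 13 is p_3/q_3 = 37/11.
The closest fraction with denominator <= 13 is either p_3/q_3 or the intermediate fraction (k*p_3 + p_2)/(k*q_3 + q_2) with the largest k >= 1 whose denominator stays <= 13; these approach x as k grows, and every other convergent or intermediate fraction in range is farther away.
Largest k: floor((13 - q_2)/q_3) = floor((13 - 3)/11) = 0.
Since k = 0, no intermediate fraction beyond p_3/q_3 has denominator <= 13, so the convergent 37/11 is the closest (its error is |158*11 - 37*47|/(47*11) = 1/517).

37/11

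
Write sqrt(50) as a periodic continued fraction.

Write x_i = (sqrt(50) + m_i)/d_i with (m_0, d_0) = (0, 1). a_0 = floor(sqrt(50)) = 7, since 7^2 = 49 <= 50 < 64 = 8^2.
Iterate m_{i+1} = d_i*a_i - m_i, d_{i+1} = (50 - m_{i+1}^2)/d_i, a_{i+1} = floor((a_0 + m_{i+1})/d_{i+1}):
  m_1 = 1*7 - 0 = 7, d_1 = (50 - 7^2)/1 = 1/1 = 1, a_1 = floor((7 + 7)/1) = 14.
  m_2 = 1*14 - 7 = 7, d_2 = (50 - 7^2)/1 = 1/1 = 1: (m_2, d_2) = (m_1, d_1) = (7, 1), so from here the quotient a_1 repeats; the period length is 1.
Hence the expansion of sqrt(50) is a_0 = 7 followed by the repeating block 14 (period 1).

[7; (14)]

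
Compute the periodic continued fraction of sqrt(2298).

Write x_i = (sqrt(2298) + m_i)/d_i with (m_0, d_0) = (0, 1). a_0 = floor(sqrt(2298)) = 47, since 47^2 = 2209 <= 2298 < 2304 = 48^2.
Iterate m_{i+1} = d_i*a_i - m_i, d_{i+1} = (2298 - m_{i+1}^2)/d_i, a_{i+1} = floor((a_0 + m_{i+1})/d_{i+1}):
  m_1 = 1*47 - 0 = 47, d_1 = (2298 - 47^2)/1 = 89/1 = 89, a_1 = floor((47 + 47)/89) = 1.
  m_2 = 89*1 - 47 = 42, d_2 = (2298 - 42^2)/89 = 534/89 = 6, a_2 = floor((47 + 42)/6) = 14.
  m_3 = 6*14 - 42 = 42, d_3 = (2298 - 42^2)/6 = 534/6 = 89, a_3 = floor((47 + 42)/89) = 1.
  m_4 = 89*1 - 42 = 47, d_4 = (2298 - 47^2)/89 = 89/89 = 1, a_4 = floor((47 + 47)/1) = 94.
  m_5 = 1*94 - 47 = 47, d_5 = (2298 - 47^2)/1 = 89/1 = 89: (m_5, d_5) = (m_1, d_1) = (47, 89), so from here the quotients repeat a_1, ..., a_4; the period length is 4.
Hence the expansion of sqrt(2298) is a_0 = 47 followed by the repeating block 1, 14, 1, 94 (period 4).

[47; (1, 14, 1, 94)]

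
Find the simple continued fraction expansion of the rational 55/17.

Run the Euclidean algorithm on 55 and 17; the successive quotients are the partial quotients a_0, a_1, ... (each step inverts the fractional part left over by the previous one):
  55 = 3*17 + 4, so a_0 = 3.
  17 = 4*4 + 1, so a_1 = 4.
  4 = 4*1 + 0, so a_2 = 4.
The remainder reaches 0 after 3 divisions, so the expansion has 3 partial quotients, read off in order.

[3; 4, 4]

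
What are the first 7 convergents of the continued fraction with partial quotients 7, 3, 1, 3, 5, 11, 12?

Using the convergent recurrence p_i = a_i*p_{i-1} + p_{i-2}, q_i = a_i*q_{i-1} + q_{i-2} with p_{-2}=0, p_{-1}=1, q_{-2}=1, q_{-1}=0:
  i=0: a_0=7, p_0 = 7*1 + 0 = 7, q_0 = 7*0 + 1 = 1.
  i=1: a_1=3, p_1 = 3*7 + 1 = 22, q_1 = 3*1 + 0 = 3.
  i=2: a_2=1, p_2 = 1*22 + 7 = 29, q_2 = 1*3 + 1 = 4.
  i=3: a_3=3, p_3 = 3*29 + 22 = 109, q_3 = 3*4 + 3 = 15.
  i=4: a_4=5, p_4 = 5*109 + 29 = 574, q_4 = 5*15 + 4 = 79.
  i=5: a_5=11, p_5 = 11*574 + 109 = 6423, q_5 = 11*79 + 15 = 884.
  i=6: a_6=12, p_6 = 12*6423 + 574 = 77650, q_6 = 12*884 + 79 = 10687.

7/1, 22/3, 29/4, 109/15, 574/79, 6423/884, 77650/10687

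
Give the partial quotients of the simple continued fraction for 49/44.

Run the Euclidean algorithm on 49 and 44; the successive quotients are the partial quotients a_0, a_1, ... (each step inverts the fractional part left over by the previous one):
  49 = 1*44 + 5, so a_0 = 1.
  44 = 8*5 + 4, so a_1 = 8.
  5 = 1*4 + 1, so a_2 = 1.
  4 = 4*1 + 0, so a_3 = 4.
The remainder reaches 0 after 4 divisions, so the expansion has 4 partial quotients, read off in order.

[1; 8, 1, 4]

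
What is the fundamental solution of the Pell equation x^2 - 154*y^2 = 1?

(x, y) = (21295, 1716)

First expand sqrt(154) as a continued fraction. With x_i = (sqrt(154) + m_i)/d_i and (m_0, d_0) = (0, 1): a_0 = floor(sqrt(154)) = 12, since 12^2 = 144 <= 154 < 169 = 13^2.
Iterate m_{i+1} = d_i*a_i - m_i, d_{i+1} = (154 - m_{i+1}^2)/d_i, a_{i+1} = floor((a_0 + m_{i+1})/d_{i+1}):
  m_1 = 1*12 - 0 = 12, d_1 = (154 - 12^2)/1 = 10/1 = 10, a_1 = floor((12 + 12)/10) = 2.
  m_2 = 10*2 - 12 = 8, d_2 = (154 - 8^2)/10 = 90/10 = 9, a_2 = floor((12 + 8)/9) = 2.
  m_3 = 9*2 - 8 = 10, d_3 = (154 - 10^2)/9 = 54/9 = 6, a_3 = floor((12 + 10)/6) = 3.
  m_4 = 6*3 - 10 = 8, d_4 = (154 - 8^2)/6 = 90/6 = 15, a_4 = floor((12 + 8)/15) = 1.
  m_5 = 15*1 - 8 = 7, d_5 = (154 - 7^2)/15 = 105/15 = 7, a_5 = floor((12 + 7)/7) = 2.
  m_6 = 7*2 - 7 = 7, d_6 = (154 - 7^2)/7 = 105/7 = 15, a_6 = floor((12 + 7)/15) = 1.
  m_7 = 15*1 - 7 = 8, d_7 = (154 - 8^2)/15 = 90/15 = 6, a_7 = floor((12 + 8)/6) = 3.
  m_8 = 6*3 - 8 = 10, d_8 = (154 - 10^2)/6 = 54/6 = 9, a_8 = floor((12 + 10)/9) = 2.
  m_9 = 9*2 - 10 = 8, d_9 = (154 - 8^2)/9 = 90/9 = 10, a_9 = floor((12 + 8)/10) = 2.
  m_10 = 10*2 - 8 = 12, d_10 = (154 - 12^2)/10 = 10/10 = 1, a_10 = floor((12 + 12)/1) = 24.
  m_11 = 1*24 - 12 = 12, d_11 = (154 - 12^2)/1 = 10/1 = 10: (m_11, d_11) = (m_1, d_1) = (12, 10), so from here the quotients repeat a_1, ..., a_10; the period length is 10.
So sqrt(154) = [12; (2, 2, 3, 1, 2, 1, 3, 2, 2, 24)] with period length k = 10.
k is even, so the fundamental solution of x^2 - 154y^2 = 1 is (p_{k-1}, q_{k-1}) = (p_9, q_9); compute convergents through index 9.
Convergents (p_i = a_i*p_{i-1} + p_{i-2}, q_i = a_i*q_{i-1} + q_{i-2} with p_{-2}=0, p_{-1}=1, q_{-2}=1, q_{-1}=0):
  i=0: a_0=12, p_0 = 12*1 + 0 = 12, q_0 = 12*0 + 1 = 1.
  i=1: a_1=2, p_1 = 2*12 + 1 = 25, q_1 = 2*1 + 0 = 2.
  i=2: a_2=2, p_2 = 2*25 + 12 = 62, q_2 = 2*2 + 1 = 5.
  i=3: a_3=3, p_3 = 3*62 + 25 = 211, q_3 = 3*5 + 2 = 17.
  i=4: a_4=1, p_4 = 1*211 + 62 = 273, q_4 = 1*17 + 5 = 22.
  i=5: a_5=2, p_5 = 2*273 + 211 = 757, q_5 = 2*22 + 17 = 61.
  i=6: a_6=1, p_6 = 1*757 + 273 = 1030, q_6 = 1*61 + 22 = 83.
  i=7: a_7=3, p_7 = 3*1030 + 757 = 3847, q_7 = 3*83 + 61 = 310.
  i=8: a_8=2, p_8 = 2*3847 + 1030 = 8724, q_8 = 2*310 + 83 = 703.
  i=9: a_9=2, p_9 = 2*8724 + 3847 = 21295, q_9 = 2*703 + 310 = 1716.
Check: 21295^2 - 154*1716^2 = 453477025 - 453477024 = 1, so (x, y) = (21295, 1716) solves the equation, and by the theorem it is the least positive solution.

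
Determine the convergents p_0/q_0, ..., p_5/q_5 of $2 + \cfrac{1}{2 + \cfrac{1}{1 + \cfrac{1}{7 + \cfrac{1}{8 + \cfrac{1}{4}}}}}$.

Using the convergent recurrence p_i = a_i*p_{i-1} + p_{i-2}, q_i = a_i*q_{i-1} + q_{i-2} with p_{-2}=0, p_{-1}=1, q_{-2}=1, q_{-1}=0:
  i=0: a_0=2, p_0 = 2*1 + 0 = 2, q_0 = 2*0 + 1 = 1.
  i=1: a_1=2, p_1 = 2*2 + 1 = 5, q_1 = 2*1 + 0 = 2.
  i=2: a_2=1, p_2 = 1*5 + 2 = 7, q_2 = 1*2 + 1 = 3.
  i=3: a_3=7, p_3 = 7*7 + 5 = 54, q_3 = 7*3 + 2 = 23.
  i=4: a_4=8, p_4 = 8*54 + 7 = 439, q_4 = 8*23 + 3 = 187.
  i=5: a_5=4, p_5 = 4*439 + 54 = 1810, q_5 = 4*187 + 23 = 771.

2/1, 5/2, 7/3, 54/23, 439/187, 1810/771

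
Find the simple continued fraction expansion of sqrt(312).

Write x_i = (sqrt(312) + m_i)/d_i with (m_0, d_0) = (0, 1). a_0 = floor(sqrt(312)) = 17, since 17^2 = 289 <= 312 < 324 = 18^2.
Iterate m_{i+1} = d_i*a_i - m_i, d_{i+1} = (312 - m_{i+1}^2)/d_i, a_{i+1} = floor((a_0 + m_{i+1})/d_{i+1}):
  m_1 = 1*17 - 0 = 17, d_1 = (312 - 17^2)/1 = 23/1 = 23, a_1 = floor((17 + 17)/23) = 1.
  m_2 = 23*1 - 17 = 6, d_2 = (312 - 6^2)/23 = 276/23 = 12, a_2 = floor((17 + 6)/12) = 1.
  m_3 = 12*1 - 6 = 6, d_3 = (312 - 6^2)/12 = 276/12 = 23, a_3 = floor((17 + 6)/23) = 1.
  m_4 = 23*1 - 6 = 17, d_4 = (312 - 17^2)/23 = 23/23 = 1, a_4 = floor((17 + 17)/1) = 34.
  m_5 = 1*34 - 17 = 17, d_5 = (312 - 17^2)/1 = 23/1 = 23: (m_5, d_5) = (m_1, d_1) = (17, 23), so from here the quotients repeat a_1, ..., a_4; the period length is 4.
Hence the expansion of sqrt(312) is a_0 = 17 followed by the repeating block 1, 1, 1, 34 (period 4).

[17; (1, 1, 1, 34)]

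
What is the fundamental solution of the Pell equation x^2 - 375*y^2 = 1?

First expand sqrt(375) as a continued fraction. With x_i = (sqrt(375) + m_i)/d_i and (m_0, d_0) = (0, 1): a_0 = floor(sqrt(375)) = 19, since 19^2 = 361 <= 375 < 400 = 20^2.
Iterate m_{i+1} = d_i*a_i - m_i, d_{i+1} = (375 - m_{i+1}^2)/d_i, a_{i+1} = floor((a_0 + m_{i+1})/d_{i+1}):
  m_1 = 1*19 - 0 = 19, d_1 = (375 - 19^2)/1 = 14/1 = 14, a_1 = floor((19 + 19)/14) = 2.
  m_2 = 14*2 - 19 = 9, d_2 = (375 - 9^2)/14 = 294/14 = 21, a_2 = floor((19 + 9)/21) = 1.
  m_3 = 21*1 - 9 = 12, d_3 = (375 - 12^2)/21 = 231/21 = 11, a_3 = floor((19 + 12)/11) = 2.
  m_4 = 11*2 - 12 = 10, d_4 = (375 - 10^2)/11 = 275/11 = 25, a_4 = floor((19 + 10)/25) = 1.
  m_5 = 25*1 - 10 = 15, d_5 = (375 - 15^2)/25 = 150/25 = 6, a_5 = floor((19 + 15)/6) = 5.
  m_6 = 6*5 - 15 = 15, d_6 = (375 - 15^2)/6 = 150/6 = 25, a_6 = floor((19 + 15)/25) = 1.
  m_7 = 25*1 - 15 = 10, d_7 = (375 - 10^2)/25 = 275/25 = 11, a_7 = floor((19 + 10)/11) = 2.
  m_8 = 11*2 - 10 = 12, d_8 = (375 - 12^2)/11 = 231/11 = 21, a_8 = floor((19 + 12)/21) = 1.
  m_9 = 21*1 - 12 = 9, d_9 = (375 - 9^2)/21 = 294/21 = 14, a_9 = floor((19 + 9)/14) = 2.
  m_10 = 14*2 - 9 = 19, d_10 = (375 - 19^2)/14 = 14/14 = 1, a_10 = floor((19 + 19)/1) = 38.
  m_11 = 1*38 - 19 = 19, d_11 = (375 - 19^2)/1 = 14/1 = 14: (m_11, d_11) = (m_1, d_1) = (19, 14), so from here the quotients repeat a_1, ..., a_10; the period length is 10.
So sqrt(375) = [19; (2, 1, 2, 1, 5, 1, 2, 1, 2, 38)] with period length k = 10.
k is even, so the fundamental solution of x^2 - 375y^2 = 1 is (p_{k-1}, q_{k-1}) = (p_9, q_9); compute convergents through index 9.
Convergents (p_i = a_i*p_{i-1} + p_{i-2}, q_i = a_i*q_{i-1} + q_{i-2} with p_{-2}=0, p_{-1}=1, q_{-2}=1, q_{-1}=0):
  i=0: a_0=19, p_0 = 19*1 + 0 = 19, q_0 = 19*0 + 1 = 1.
  i=1: a_1=2, p_1 = 2*19 + 1 = 39, q_1 = 2*1 + 0 = 2.
  i=2: a_2=1, p_2 = 1*39 + 19 = 58, q_2 = 1*2 + 1 = 3.
  i=3: a_3=2, p_3 = 2*58 + 39 = 155, q_3 = 2*3 + 2 = 8.
  i=4: a_4=1, p_4 = 1*155 + 58 = 213, q_4 = 1*8 + 3 = 11.
  i=5: a_5=5, p_5 = 5*213 + 155 = 1220, q_5 = 5*11 + 8 = 63.
  i=6: a_6=1, p_6 = 1*1220 + 213 = 1433, q_6 = 1*63 + 11 = 74.
  i=7: a_7=2, p_7 = 2*1433 + 1220 = 4086, q_7 = 2*74 + 63 = 211.
  i=8: a_8=1, p_8 = 1*4086 + 1433 = 5519, q_8 = 1*211 + 74 = 285.
  i=9: a_9=2, p_9 = 2*5519 + 4086 = 15124, q_9 = 2*285 + 211 = 781.
Check: 15124^2 - 375*781^2 = 228735376 - 228735375 = 1, so (x, y) = (15124, 781) solves the equation, and by the theorem it is the least positive solution.

(x, y) = (15124, 781)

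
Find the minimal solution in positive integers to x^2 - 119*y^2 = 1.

First expand sqrt(119) as a continued fraction. With x_i = (sqrt(119) + m_i)/d_i and (m_0, d_0) = (0, 1): a_0 = floor(sqrt(119)) = 10, since 10^2 = 100 <= 119 < 121 = 11^2.
Iterate m_{i+1} = d_i*a_i - m_i, d_{i+1} = (119 - m_{i+1}^2)/d_i, a_{i+1} = floor((a_0 + m_{i+1})/d_{i+1}):
  m_1 = 1*10 - 0 = 10, d_1 = (119 - 10^2)/1 = 19/1 = 19, a_1 = floor((10 + 10)/19) = 1.
  m_2 = 19*1 - 10 = 9, d_2 = (119 - 9^2)/19 = 38/19 = 2, a_2 = floor((10 + 9)/2) = 9.
  m_3 = 2*9 - 9 = 9, d_3 = (119 - 9^2)/2 = 38/2 = 19, a_3 = floor((10 + 9)/19) = 1.
  m_4 = 19*1 - 9 = 10, d_4 = (119 - 10^2)/19 = 19/19 = 1, a_4 = floor((10 + 10)/1) = 20.
  m_5 = 1*20 - 10 = 10, d_5 = (119 - 10^2)/1 = 19/1 = 19: (m_5, d_5) = (m_1, d_1) = (10, 19), so from here the quotients repeat a_1, ..., a_4; the period length is 4.
So sqrt(119) = [10; (1, 9, 1, 20)] with period length k = 4.
k is even, so the fundamental solution of x^2 - 119y^2 = 1 is (p_{k-1}, q_{k-1}) = (p_3, q_3); compute convergents through index 3.
Convergents (p_i = a_i*p_{i-1} + p_{i-2}, q_i = a_i*q_{i-1} + q_{i-2} with p_{-2}=0, p_{-1}=1, q_{-2}=1, q_{-1}=0):
  i=0: a_0=10, p_0 = 10*1 + 0 = 10, q_0 = 10*0 + 1 = 1.
  i=1: a_1=1, p_1 = 1*10 + 1 = 11, q_1 = 1*1 + 0 = 1.
  i=2: a_2=9, p_2 = 9*11 + 10 = 109, q_2 = 9*1 + 1 = 10.
  i=3: a_3=1, p_3 = 1*109 + 11 = 120, q_3 = 1*10 + 1 = 11.
Check: 120^2 - 119*11^2 = 14400 - 14399 = 1, so (x, y) = (120, 11) solves the equation, and by the theorem it is the least positive solution.

(x, y) = (120, 11)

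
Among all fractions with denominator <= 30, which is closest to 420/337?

5/4

Expand x = 420/337 as a continued fraction with the Euclidean algorithm:
  420 = 1*337 + 83, so a_0 = 1.
  337 = 4*83 + 5, so a_1 = 4.
  83 = 16*5 + 3, so a_2 = 16.
  5 = 1*3 + 2, so a_3 = 1.
  3 = 1*2 + 1, so a_4 = 1.
  2 = 2*1 + 0, so a_5 = 2.
so x = [1; 4, 16, 1, 1, 2].
Convergents (p_i = a_i*p_{i-1} + p_{i-2}, q_i = a_i*q_{i-1} + q_{i-2} with p_{-2}=0, p_{-1}=1, q_{-2}=1, q_{-1}=0), until the denominator exceeds 30:
  i=0: a_0=1, p_0 = 1*1 + 0 = 1, q_0 = 1*0 + 1 = 1.
  i=1: a_1=4, p_1 = 4*1 + 1 = 5, q_1 = 4*1 + 0 = 4.
  i=2: a_2=16, p_2 = 16*5 + 1 = 81, q_2 = 16*4 + 1 = 65.
q_2 = 65 > 30, so the last convergent with denominator <= 30 is p_1/q_1 = 5/4.
The closest fraction with denominator <= 30 is either p_1/q_1 or the intermediate fraction (k*p_1 + p_0)/(k*q_1 + q_0) with the largest k >= 1 whose denominator stays <= 30; these approach x as k grows, and every other convergent or intermediate fraction in range is farther away.
Largest k: floor((30 - q_0)/q_1) = floor((30 - 1)/4) = 7.
That gives (7*5 + 1)/(7*4 + 1) = 36/29.
Compare the errors: |x - 5/4| = |420*4 - 5*337|/(337*4) = 5/1348, and |x - 36/29| = |420*29 - 36*337|/(337*29) = 48/9773.
Cross-multiplying, 5*9773 = 48865 < 64704 = 48*1348, so 5/1348 is smaller: the convergent 5/4 is closer to x than 36/29.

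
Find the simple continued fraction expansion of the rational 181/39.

Run the Euclidean algorithm on 181 and 39; the successive quotients are the partial quotients a_0, a_1, ... (each step inverts the fractional part left over by the previous one):
  181 = 4*39 + 25, so a_0 = 4.
  39 = 1*25 + 14, so a_1 = 1.
  25 = 1*14 + 11, so a_2 = 1.
  14 = 1*11 + 3, so a_3 = 1.
  11 = 3*3 + 2, so a_4 = 3.
  3 = 1*2 + 1, so a_5 = 1.
  2 = 2*1 + 0, so a_6 = 2.
The remainder reaches 0 after 7 divisions, so the expansion has 7 partial quotients, read off in order.

[4; 1, 1, 1, 3, 1, 2]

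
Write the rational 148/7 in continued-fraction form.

[21; 7]

Run the Euclidean algorithm on 148 and 7; the successive quotients are the partial quotients a_0, a_1, ... (each step inverts the fractional part left over by the previous one):
  148 = 21*7 + 1, so a_0 = 21.
  7 = 7*1 + 0, so a_1 = 7.
The remainder reaches 0 after 2 divisions, so the expansion has 2 partial quotients, read off in order.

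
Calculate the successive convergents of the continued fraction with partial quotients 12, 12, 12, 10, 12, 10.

Using the convergent recurrence p_i = a_i*p_{i-1} + p_{i-2}, q_i = a_i*q_{i-1} + q_{i-2} with p_{-2}=0, p_{-1}=1, q_{-2}=1, q_{-1}=0:
  i=0: a_0=12, p_0 = 12*1 + 0 = 12, q_0 = 12*0 + 1 = 1.
  i=1: a_1=12, p_1 = 12*12 + 1 = 145, q_1 = 12*1 + 0 = 12.
  i=2: a_2=12, p_2 = 12*145 + 12 = 1752, q_2 = 12*12 + 1 = 145.
  i=3: a_3=10, p_3 = 10*1752 + 145 = 17665, q_3 = 10*145 + 12 = 1462.
  i=4: a_4=12, p_4 = 12*17665 + 1752 = 213732, q_4 = 12*1462 + 145 = 17689.
  i=5: a_5=10, p_5 = 10*213732 + 17665 = 2154985, q_5 = 10*17689 + 1462 = 178352.

12/1, 145/12, 1752/145, 17665/1462, 213732/17689, 2154985/178352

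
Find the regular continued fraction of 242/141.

[1; 1, 2, 1, 1, 9, 2]

Run the Euclidean algorithm on 242 and 141; the successive quotients are the partial quotients a_0, a_1, ... (each step inverts the fractional part left over by the previous one):
  242 = 1*141 + 101, so a_0 = 1.
  141 = 1*101 + 40, so a_1 = 1.
  101 = 2*40 + 21, so a_2 = 2.
  40 = 1*21 + 19, so a_3 = 1.
  21 = 1*19 + 2, so a_4 = 1.
  19 = 9*2 + 1, so a_5 = 9.
  2 = 2*1 + 0, so a_6 = 2.
The remainder reaches 0 after 7 divisions, so the expansion has 7 partial quotients, read off in order.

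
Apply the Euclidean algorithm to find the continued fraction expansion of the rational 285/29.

Run the Euclidean algorithm on 285 and 29; the successive quotients are the partial quotients a_0, a_1, ... (each step inverts the fractional part left over by the previous one):
  285 = 9*29 + 24, so a_0 = 9.
  29 = 1*24 + 5, so a_1 = 1.
  24 = 4*5 + 4, so a_2 = 4.
  5 = 1*4 + 1, so a_3 = 1.
  4 = 4*1 + 0, so a_4 = 4.
The remainder reaches 0 after 5 divisions, so the expansion has 5 partial quotients, read off in order.

[9; 1, 4, 1, 4]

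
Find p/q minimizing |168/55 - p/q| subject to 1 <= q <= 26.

55/18

Expand x = 168/55 as a continued fraction with the Euclidean algorithm:
  168 = 3*55 + 3, so a_0 = 3.
  55 = 18*3 + 1, so a_1 = 18.
  3 = 3*1 + 0, so a_2 = 3.
so x = [3; 18, 3].
Convergents (p_i = a_i*p_{i-1} + p_{i-2}, q_i = a_i*q_{i-1} + q_{i-2} with p_{-2}=0, p_{-1}=1, q_{-2}=1, q_{-1}=0), until the denominator exceeds 26:
  i=0: a_0=3, p_0 = 3*1 + 0 = 3, q_0 = 3*0 + 1 = 1.
  i=1: a_1=18, p_1 = 18*3 + 1 = 55, q_1 = 18*1 + 0 = 18.
  i=2: a_2=3, p_2 = 3*55 + 3 = 168, q_2 = 3*18 + 1 = 55.
q_2 = 55 > 26, so the last convergent with denominator <= 26 is p_1/q_1 = 55/18.
The closest fraction with denominator <= 26 is either p_1/q_1 or the intermediate fraction (k*p_1 + p_0)/(k*q_1 + q_0) with the largest k >= 1 whose denominator stays <= 26; these approach x as k grows, and every other convergent or intermediate fraction in range is farther away.
Largest k: floor((26 - q_0)/q_1) = floor((26 - 1)/18) = 1.
That gives (1*55 + 3)/(1*18 + 1) = 58/19.
Compare the errors: |x - 55/18| = |168*18 - 55*55|/(55*18) = 1/990, and |x - 58/19| = |168*19 - 58*55|/(55*19) = 2/1045.
Cross-multiplying, 1*1045 = 1045 < 1980 = 2*990, so 1/990 is smaller: the convergent 55/18 is closer to x than 58/19.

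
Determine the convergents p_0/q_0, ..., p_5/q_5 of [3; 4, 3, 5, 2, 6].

Using the convergent recurrence p_i = a_i*p_{i-1} + p_{i-2}, q_i = a_i*q_{i-1} + q_{i-2} with p_{-2}=0, p_{-1}=1, q_{-2}=1, q_{-1}=0:
  i=0: a_0=3, p_0 = 3*1 + 0 = 3, q_0 = 3*0 + 1 = 1.
  i=1: a_1=4, p_1 = 4*3 + 1 = 13, q_1 = 4*1 + 0 = 4.
  i=2: a_2=3, p_2 = 3*13 + 3 = 42, q_2 = 3*4 + 1 = 13.
  i=3: a_3=5, p_3 = 5*42 + 13 = 223, q_3 = 5*13 + 4 = 69.
  i=4: a_4=2, p_4 = 2*223 + 42 = 488, q_4 = 2*69 + 13 = 151.
  i=5: a_5=6, p_5 = 6*488 + 223 = 3151, q_5 = 6*151 + 69 = 975.

3/1, 13/4, 42/13, 223/69, 488/151, 3151/975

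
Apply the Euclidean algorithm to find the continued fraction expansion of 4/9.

Run the Euclidean algorithm on 4 and 9; the successive quotients are the partial quotients a_0, a_1, ... (each step inverts the fractional part left over by the previous one):
  4 = 0*9 + 4, so a_0 = 0.
  9 = 2*4 + 1, so a_1 = 2.
  4 = 4*1 + 0, so a_2 = 4.
The remainder reaches 0 after 3 divisions, so the expansion has 3 partial quotients, read off in order.

[0; 2, 4]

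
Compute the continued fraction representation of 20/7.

Run the Euclidean algorithm on 20 and 7; the successive quotients are the partial quotients a_0, a_1, ... (each step inverts the fractional part left over by the previous one):
  20 = 2*7 + 6, so a_0 = 2.
  7 = 1*6 + 1, so a_1 = 1.
  6 = 6*1 + 0, so a_2 = 6.
The remainder reaches 0 after 3 divisions, so the expansion has 3 partial quotients, read off in order.

[2; 1, 6]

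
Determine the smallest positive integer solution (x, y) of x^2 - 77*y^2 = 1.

(x, y) = (351, 40)

First expand sqrt(77) as a continued fraction. With x_i = (sqrt(77) + m_i)/d_i and (m_0, d_0) = (0, 1): a_0 = floor(sqrt(77)) = 8, since 8^2 = 64 <= 77 < 81 = 9^2.
Iterate m_{i+1} = d_i*a_i - m_i, d_{i+1} = (77 - m_{i+1}^2)/d_i, a_{i+1} = floor((a_0 + m_{i+1})/d_{i+1}):
  m_1 = 1*8 - 0 = 8, d_1 = (77 - 8^2)/1 = 13/1 = 13, a_1 = floor((8 + 8)/13) = 1.
  m_2 = 13*1 - 8 = 5, d_2 = (77 - 5^2)/13 = 52/13 = 4, a_2 = floor((8 + 5)/4) = 3.
  m_3 = 4*3 - 5 = 7, d_3 = (77 - 7^2)/4 = 28/4 = 7, a_3 = floor((8 + 7)/7) = 2.
  m_4 = 7*2 - 7 = 7, d_4 = (77 - 7^2)/7 = 28/7 = 4, a_4 = floor((8 + 7)/4) = 3.
  m_5 = 4*3 - 7 = 5, d_5 = (77 - 5^2)/4 = 52/4 = 13, a_5 = floor((8 + 5)/13) = 1.
  m_6 = 13*1 - 5 = 8, d_6 = (77 - 8^2)/13 = 13/13 = 1, a_6 = floor((8 + 8)/1) = 16.
  m_7 = 1*16 - 8 = 8, d_7 = (77 - 8^2)/1 = 13/1 = 13: (m_7, d_7) = (m_1, d_1) = (8, 13), so from here the quotients repeat a_1, ..., a_6; the period length is 6.
So sqrt(77) = [8; (1, 3, 2, 3, 1, 16)] with period length k = 6.
k is even, so the fundamental solution of x^2 - 77y^2 = 1 is (p_{k-1}, q_{k-1}) = (p_5, q_5); compute convergents through index 5.
Convergents (p_i = a_i*p_{i-1} + p_{i-2}, q_i = a_i*q_{i-1} + q_{i-2} with p_{-2}=0, p_{-1}=1, q_{-2}=1, q_{-1}=0):
  i=0: a_0=8, p_0 = 8*1 + 0 = 8, q_0 = 8*0 + 1 = 1.
  i=1: a_1=1, p_1 = 1*8 + 1 = 9, q_1 = 1*1 + 0 = 1.
  i=2: a_2=3, p_2 = 3*9 + 8 = 35, q_2 = 3*1 + 1 = 4.
  i=3: a_3=2, p_3 = 2*35 + 9 = 79, q_3 = 2*4 + 1 = 9.
  i=4: a_4=3, p_4 = 3*79 + 35 = 272, q_4 = 3*9 + 4 = 31.
  i=5: a_5=1, p_5 = 1*272 + 79 = 351, q_5 = 1*31 + 9 = 40.
Check: 351^2 - 77*40^2 = 123201 - 123200 = 1, so (x, y) = (351, 40) solves the equation, and by the theorem it is the least positive solution.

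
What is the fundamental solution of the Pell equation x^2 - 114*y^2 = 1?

(x, y) = (1025, 96)

First expand sqrt(114) as a continued fraction. With x_i = (sqrt(114) + m_i)/d_i and (m_0, d_0) = (0, 1): a_0 = floor(sqrt(114)) = 10, since 10^2 = 100 <= 114 < 121 = 11^2.
Iterate m_{i+1} = d_i*a_i - m_i, d_{i+1} = (114 - m_{i+1}^2)/d_i, a_{i+1} = floor((a_0 + m_{i+1})/d_{i+1}):
  m_1 = 1*10 - 0 = 10, d_1 = (114 - 10^2)/1 = 14/1 = 14, a_1 = floor((10 + 10)/14) = 1.
  m_2 = 14*1 - 10 = 4, d_2 = (114 - 4^2)/14 = 98/14 = 7, a_2 = floor((10 + 4)/7) = 2.
  m_3 = 7*2 - 4 = 10, d_3 = (114 - 10^2)/7 = 14/7 = 2, a_3 = floor((10 + 10)/2) = 10.
  m_4 = 2*10 - 10 = 10, d_4 = (114 - 10^2)/2 = 14/2 = 7, a_4 = floor((10 + 10)/7) = 2.
  m_5 = 7*2 - 10 = 4, d_5 = (114 - 4^2)/7 = 98/7 = 14, a_5 = floor((10 + 4)/14) = 1.
  m_6 = 14*1 - 4 = 10, d_6 = (114 - 10^2)/14 = 14/14 = 1, a_6 = floor((10 + 10)/1) = 20.
  m_7 = 1*20 - 10 = 10, d_7 = (114 - 10^2)/1 = 14/1 = 14: (m_7, d_7) = (m_1, d_1) = (10, 14), so from here the quotients repeat a_1, ..., a_6; the period length is 6.
So sqrt(114) = [10; (1, 2, 10, 2, 1, 20)] with period length k = 6.
k is even, so the fundamental solution of x^2 - 114y^2 = 1 is (p_{k-1}, q_{k-1}) = (p_5, q_5); compute convergents through index 5.
Convergents (p_i = a_i*p_{i-1} + p_{i-2}, q_i = a_i*q_{i-1} + q_{i-2} with p_{-2}=0, p_{-1}=1, q_{-2}=1, q_{-1}=0):
  i=0: a_0=10, p_0 = 10*1 + 0 = 10, q_0 = 10*0 + 1 = 1.
  i=1: a_1=1, p_1 = 1*10 + 1 = 11, q_1 = 1*1 + 0 = 1.
  i=2: a_2=2, p_2 = 2*11 + 10 = 32, q_2 = 2*1 + 1 = 3.
  i=3: a_3=10, p_3 = 10*32 + 11 = 331, q_3 = 10*3 + 1 = 31.
  i=4: a_4=2, p_4 = 2*331 + 32 = 694, q_4 = 2*31 + 3 = 65.
  i=5: a_5=1, p_5 = 1*694 + 331 = 1025, q_5 = 1*65 + 31 = 96.
Check: 1025^2 - 114*96^2 = 1050625 - 1050624 = 1, so (x, y) = (1025, 96) solves the equation, and by the theorem it is the least positive solution.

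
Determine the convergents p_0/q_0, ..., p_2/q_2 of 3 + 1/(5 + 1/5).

3/1, 16/5, 83/26

Using the convergent recurrence p_i = a_i*p_{i-1} + p_{i-2}, q_i = a_i*q_{i-1} + q_{i-2} with p_{-2}=0, p_{-1}=1, q_{-2}=1, q_{-1}=0:
  i=0: a_0=3, p_0 = 3*1 + 0 = 3, q_0 = 3*0 + 1 = 1.
  i=1: a_1=5, p_1 = 5*3 + 1 = 16, q_1 = 5*1 + 0 = 5.
  i=2: a_2=5, p_2 = 5*16 + 3 = 83, q_2 = 5*5 + 1 = 26.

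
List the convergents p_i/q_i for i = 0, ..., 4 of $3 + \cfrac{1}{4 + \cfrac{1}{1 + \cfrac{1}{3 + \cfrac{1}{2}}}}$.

3/1, 13/4, 16/5, 61/19, 138/43

Using the convergent recurrence p_i = a_i*p_{i-1} + p_{i-2}, q_i = a_i*q_{i-1} + q_{i-2} with p_{-2}=0, p_{-1}=1, q_{-2}=1, q_{-1}=0:
  i=0: a_0=3, p_0 = 3*1 + 0 = 3, q_0 = 3*0 + 1 = 1.
  i=1: a_1=4, p_1 = 4*3 + 1 = 13, q_1 = 4*1 + 0 = 4.
  i=2: a_2=1, p_2 = 1*13 + 3 = 16, q_2 = 1*4 + 1 = 5.
  i=3: a_3=3, p_3 = 3*16 + 13 = 61, q_3 = 3*5 + 4 = 19.
  i=4: a_4=2, p_4 = 2*61 + 16 = 138, q_4 = 2*19 + 5 = 43.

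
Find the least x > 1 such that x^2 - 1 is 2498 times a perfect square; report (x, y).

First expand sqrt(2498) as a continued fraction. With x_i = (sqrt(2498) + m_i)/d_i and (m_0, d_0) = (0, 1): a_0 = floor(sqrt(2498)) = 49, since 49^2 = 2401 <= 2498 < 2500 = 50^2.
Iterate m_{i+1} = d_i*a_i - m_i, d_{i+1} = (2498 - m_{i+1}^2)/d_i, a_{i+1} = floor((a_0 + m_{i+1})/d_{i+1}):
  m_1 = 1*49 - 0 = 49, d_1 = (2498 - 49^2)/1 = 97/1 = 97, a_1 = floor((49 + 49)/97) = 1.
  m_2 = 97*1 - 49 = 48, d_2 = (2498 - 48^2)/97 = 194/97 = 2, a_2 = floor((49 + 48)/2) = 48.
  m_3 = 2*48 - 48 = 48, d_3 = (2498 - 48^2)/2 = 194/2 = 97, a_3 = floor((49 + 48)/97) = 1.
  m_4 = 97*1 - 48 = 49, d_4 = (2498 - 49^2)/97 = 97/97 = 1, a_4 = floor((49 + 49)/1) = 98.
  m_5 = 1*98 - 49 = 49, d_5 = (2498 - 49^2)/1 = 97/1 = 97: (m_5, d_5) = (m_1, d_1) = (49, 97), so from here the quotients repeat a_1, ..., a_4; the period length is 4.
So sqrt(2498) = [49; (1, 48, 1, 98)] with period length k = 4.
k is even, so the fundamental solution of x^2 - 2498y^2 = 1 is (p_{k-1}, q_{k-1}) = (p_3, q_3); compute convergents through index 3.
Convergents (p_i = a_i*p_{i-1} + p_{i-2}, q_i = a_i*q_{i-1} + q_{i-2} with p_{-2}=0, p_{-1}=1, q_{-2}=1, q_{-1}=0):
  i=0: a_0=49, p_0 = 49*1 + 0 = 49, q_0 = 49*0 + 1 = 1.
  i=1: a_1=1, p_1 = 1*49 + 1 = 50, q_1 = 1*1 + 0 = 1.
  i=2: a_2=48, p_2 = 48*50 + 49 = 2449, q_2 = 48*1 + 1 = 49.
  i=3: a_3=1, p_3 = 1*2449 + 50 = 2499, q_3 = 1*49 + 1 = 50.
Check: 2499^2 - 2498*50^2 = 6245001 - 6245000 = 1, so (x, y) = (2499, 50) solves the equation, and by the theorem it is the least positive solution.

(x, y) = (2499, 50)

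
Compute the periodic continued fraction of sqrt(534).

Write x_i = (sqrt(534) + m_i)/d_i with (m_0, d_0) = (0, 1). a_0 = floor(sqrt(534)) = 23, since 23^2 = 529 <= 534 < 576 = 24^2.
Iterate m_{i+1} = d_i*a_i - m_i, d_{i+1} = (534 - m_{i+1}^2)/d_i, a_{i+1} = floor((a_0 + m_{i+1})/d_{i+1}):
  m_1 = 1*23 - 0 = 23, d_1 = (534 - 23^2)/1 = 5/1 = 5, a_1 = floor((23 + 23)/5) = 9.
  m_2 = 5*9 - 23 = 22, d_2 = (534 - 22^2)/5 = 50/5 = 10, a_2 = floor((23 + 22)/10) = 4.
  m_3 = 10*4 - 22 = 18, d_3 = (534 - 18^2)/10 = 210/10 = 21, a_3 = floor((23 + 18)/21) = 1.
  m_4 = 21*1 - 18 = 3, d_4 = (534 - 3^2)/21 = 525/21 = 25, a_4 = floor((23 + 3)/25) = 1.
  m_5 = 25*1 - 3 = 22, d_5 = (534 - 22^2)/25 = 50/25 = 2, a_5 = floor((23 + 22)/2) = 22.
  m_6 = 2*22 - 22 = 22, d_6 = (534 - 22^2)/2 = 50/2 = 25, a_6 = floor((23 + 22)/25) = 1.
  m_7 = 25*1 - 22 = 3, d_7 = (534 - 3^2)/25 = 525/25 = 21, a_7 = floor((23 + 3)/21) = 1.
  m_8 = 21*1 - 3 = 18, d_8 = (534 - 18^2)/21 = 210/21 = 10, a_8 = floor((23 + 18)/10) = 4.
  m_9 = 10*4 - 18 = 22, d_9 = (534 - 22^2)/10 = 50/10 = 5, a_9 = floor((23 + 22)/5) = 9.
  m_10 = 5*9 - 22 = 23, d_10 = (534 - 23^2)/5 = 5/5 = 1, a_10 = floor((23 + 23)/1) = 46.
  m_11 = 1*46 - 23 = 23, d_11 = (534 - 23^2)/1 = 5/1 = 5: (m_11, d_11) = (m_1, d_1) = (23, 5), so from here the quotients repeat a_1, ..., a_10; the period length is 10.
Hence the expansion of sqrt(534) is a_0 = 23 followed by the repeating block 9, 4, 1, 1, 22, 1, 1, 4, 9, 46 (period 10).

[23; (9, 4, 1, 1, 22, 1, 1, 4, 9, 46)]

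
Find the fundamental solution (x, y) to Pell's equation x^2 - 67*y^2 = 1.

First expand sqrt(67) as a continued fraction. With x_i = (sqrt(67) + m_i)/d_i and (m_0, d_0) = (0, 1): a_0 = floor(sqrt(67)) = 8, since 8^2 = 64 <= 67 < 81 = 9^2.
Iterate m_{i+1} = d_i*a_i - m_i, d_{i+1} = (67 - m_{i+1}^2)/d_i, a_{i+1} = floor((a_0 + m_{i+1})/d_{i+1}):
  m_1 = 1*8 - 0 = 8, d_1 = (67 - 8^2)/1 = 3/1 = 3, a_1 = floor((8 + 8)/3) = 5.
  m_2 = 3*5 - 8 = 7, d_2 = (67 - 7^2)/3 = 18/3 = 6, a_2 = floor((8 + 7)/6) = 2.
  m_3 = 6*2 - 7 = 5, d_3 = (67 - 5^2)/6 = 42/6 = 7, a_3 = floor((8 + 5)/7) = 1.
  m_4 = 7*1 - 5 = 2, d_4 = (67 - 2^2)/7 = 63/7 = 9, a_4 = floor((8 + 2)/9) = 1.
  m_5 = 9*1 - 2 = 7, d_5 = (67 - 7^2)/9 = 18/9 = 2, a_5 = floor((8 + 7)/2) = 7.
  m_6 = 2*7 - 7 = 7, d_6 = (67 - 7^2)/2 = 18/2 = 9, a_6 = floor((8 + 7)/9) = 1.
  m_7 = 9*1 - 7 = 2, d_7 = (67 - 2^2)/9 = 63/9 = 7, a_7 = floor((8 + 2)/7) = 1.
  m_8 = 7*1 - 2 = 5, d_8 = (67 - 5^2)/7 = 42/7 = 6, a_8 = floor((8 + 5)/6) = 2.
  m_9 = 6*2 - 5 = 7, d_9 = (67 - 7^2)/6 = 18/6 = 3, a_9 = floor((8 + 7)/3) = 5.
  m_10 = 3*5 - 7 = 8, d_10 = (67 - 8^2)/3 = 3/3 = 1, a_10 = floor((8 + 8)/1) = 16.
  m_11 = 1*16 - 8 = 8, d_11 = (67 - 8^2)/1 = 3/1 = 3: (m_11, d_11) = (m_1, d_1) = (8, 3), so from here the quotients repeat a_1, ..., a_10; the period length is 10.
So sqrt(67) = [8; (5, 2, 1, 1, 7, 1, 1, 2, 5, 16)] with period length k = 10.
k is even, so the fundamental solution of x^2 - 67y^2 = 1 is (p_{k-1}, q_{k-1}) = (p_9, q_9); compute convergents through index 9.
Convergents (p_i = a_i*p_{i-1} + p_{i-2}, q_i = a_i*q_{i-1} + q_{i-2} with p_{-2}=0, p_{-1}=1, q_{-2}=1, q_{-1}=0):
  i=0: a_0=8, p_0 = 8*1 + 0 = 8, q_0 = 8*0 + 1 = 1.
  i=1: a_1=5, p_1 = 5*8 + 1 = 41, q_1 = 5*1 + 0 = 5.
  i=2: a_2=2, p_2 = 2*41 + 8 = 90, q_2 = 2*5 + 1 = 11.
  i=3: a_3=1, p_3 = 1*90 + 41 = 131, q_3 = 1*11 + 5 = 16.
  i=4: a_4=1, p_4 = 1*131 + 90 = 221, q_4 = 1*16 + 11 = 27.
  i=5: a_5=7, p_5 = 7*221 + 131 = 1678, q_5 = 7*27 + 16 = 205.
  i=6: a_6=1, p_6 = 1*1678 + 221 = 1899, q_6 = 1*205 + 27 = 232.
  i=7: a_7=1, p_7 = 1*1899 + 1678 = 3577, q_7 = 1*232 + 205 = 437.
  i=8: a_8=2, p_8 = 2*3577 + 1899 = 9053, q_8 = 2*437 + 232 = 1106.
  i=9: a_9=5, p_9 = 5*9053 + 3577 = 48842, q_9 = 5*1106 + 437 = 5967.
Check: 48842^2 - 67*5967^2 = 2385540964 - 2385540963 = 1, so (x, y) = (48842, 5967) solves the equation, and by the theorem it is the least positive solution.

(x, y) = (48842, 5967)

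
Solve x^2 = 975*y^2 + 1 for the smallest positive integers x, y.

First expand sqrt(975) as a continued fraction. With x_i = (sqrt(975) + m_i)/d_i and (m_0, d_0) = (0, 1): a_0 = floor(sqrt(975)) = 31, since 31^2 = 961 <= 975 < 1024 = 32^2.
Iterate m_{i+1} = d_i*a_i - m_i, d_{i+1} = (975 - m_{i+1}^2)/d_i, a_{i+1} = floor((a_0 + m_{i+1})/d_{i+1}):
  m_1 = 1*31 - 0 = 31, d_1 = (975 - 31^2)/1 = 14/1 = 14, a_1 = floor((31 + 31)/14) = 4.
  m_2 = 14*4 - 31 = 25, d_2 = (975 - 25^2)/14 = 350/14 = 25, a_2 = floor((31 + 25)/25) = 2.
  m_3 = 25*2 - 25 = 25, d_3 = (975 - 25^2)/25 = 350/25 = 14, a_3 = floor((31 + 25)/14) = 4.
  m_4 = 14*4 - 25 = 31, d_4 = (975 - 31^2)/14 = 14/14 = 1, a_4 = floor((31 + 31)/1) = 62.
  m_5 = 1*62 - 31 = 31, d_5 = (975 - 31^2)/1 = 14/1 = 14: (m_5, d_5) = (m_1, d_1) = (31, 14), so from here the quotients repeat a_1, ..., a_4; the period length is 4.
So sqrt(975) = [31; (4, 2, 4, 62)] with period length k = 4.
k is even, so the fundamental solution of x^2 - 975y^2 = 1 is (p_{k-1}, q_{k-1}) = (p_3, q_3); compute convergents through index 3.
Convergents (p_i = a_i*p_{i-1} + p_{i-2}, q_i = a_i*q_{i-1} + q_{i-2} with p_{-2}=0, p_{-1}=1, q_{-2}=1, q_{-1}=0):
  i=0: a_0=31, p_0 = 31*1 + 0 = 31, q_0 = 31*0 + 1 = 1.
  i=1: a_1=4, p_1 = 4*31 + 1 = 125, q_1 = 4*1 + 0 = 4.
  i=2: a_2=2, p_2 = 2*125 + 31 = 281, q_2 = 2*4 + 1 = 9.
  i=3: a_3=4, p_3 = 4*281 + 125 = 1249, q_3 = 4*9 + 4 = 40.
Check: 1249^2 - 975*40^2 = 1560001 - 1560000 = 1, so (x, y) = (1249, 40) solves the equation, and by the theorem it is the least positive solution.

(x, y) = (1249, 40)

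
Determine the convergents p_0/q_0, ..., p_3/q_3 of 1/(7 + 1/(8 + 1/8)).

Using the convergent recurrence p_i = a_i*p_{i-1} + p_{i-2}, q_i = a_i*q_{i-1} + q_{i-2} with p_{-2}=0, p_{-1}=1, q_{-2}=1, q_{-1}=0:
  i=0: a_0=0, p_0 = 0*1 + 0 = 0, q_0 = 0*0 + 1 = 1.
  i=1: a_1=7, p_1 = 7*0 + 1 = 1, q_1 = 7*1 + 0 = 7.
  i=2: a_2=8, p_2 = 8*1 + 0 = 8, q_2 = 8*7 + 1 = 57.
  i=3: a_3=8, p_3 = 8*8 + 1 = 65, q_3 = 8*57 + 7 = 463.

0/1, 1/7, 8/57, 65/463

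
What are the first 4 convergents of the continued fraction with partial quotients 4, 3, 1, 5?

4/1, 13/3, 17/4, 98/23

Using the convergent recurrence p_i = a_i*p_{i-1} + p_{i-2}, q_i = a_i*q_{i-1} + q_{i-2} with p_{-2}=0, p_{-1}=1, q_{-2}=1, q_{-1}=0:
  i=0: a_0=4, p_0 = 4*1 + 0 = 4, q_0 = 4*0 + 1 = 1.
  i=1: a_1=3, p_1 = 3*4 + 1 = 13, q_1 = 3*1 + 0 = 3.
  i=2: a_2=1, p_2 = 1*13 + 4 = 17, q_2 = 1*3 + 1 = 4.
  i=3: a_3=5, p_3 = 5*17 + 13 = 98, q_3 = 5*4 + 3 = 23.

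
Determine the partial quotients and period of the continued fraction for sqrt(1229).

Write x_i = (sqrt(1229) + m_i)/d_i with (m_0, d_0) = (0, 1). a_0 = floor(sqrt(1229)) = 35, since 35^2 = 1225 <= 1229 < 1296 = 36^2.
Iterate m_{i+1} = d_i*a_i - m_i, d_{i+1} = (1229 - m_{i+1}^2)/d_i, a_{i+1} = floor((a_0 + m_{i+1})/d_{i+1}):
  m_1 = 1*35 - 0 = 35, d_1 = (1229 - 35^2)/1 = 4/1 = 4, a_1 = floor((35 + 35)/4) = 17.
  m_2 = 4*17 - 35 = 33, d_2 = (1229 - 33^2)/4 = 140/4 = 35, a_2 = floor((35 + 33)/35) = 1.
  m_3 = 35*1 - 33 = 2, d_3 = (1229 - 2^2)/35 = 1225/35 = 35, a_3 = floor((35 + 2)/35) = 1.
  m_4 = 35*1 - 2 = 33, d_4 = (1229 - 33^2)/35 = 140/35 = 4, a_4 = floor((35 + 33)/4) = 17.
  m_5 = 4*17 - 33 = 35, d_5 = (1229 - 35^2)/4 = 4/4 = 1, a_5 = floor((35 + 35)/1) = 70.
  m_6 = 1*70 - 35 = 35, d_6 = (1229 - 35^2)/1 = 4/1 = 4: (m_6, d_6) = (m_1, d_1) = (35, 4), so from here the quotients repeat a_1, ..., a_5; the period length is 5.
Hence the expansion of sqrt(1229) is a_0 = 35 followed by the repeating block 17, 1, 1, 17, 70 (period 5).

[35; (17, 1, 1, 17, 70)]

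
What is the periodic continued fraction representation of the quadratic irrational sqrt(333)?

Write x_i = (sqrt(333) + m_i)/d_i with (m_0, d_0) = (0, 1). a_0 = floor(sqrt(333)) = 18, since 18^2 = 324 <= 333 < 361 = 19^2.
Iterate m_{i+1} = d_i*a_i - m_i, d_{i+1} = (333 - m_{i+1}^2)/d_i, a_{i+1} = floor((a_0 + m_{i+1})/d_{i+1}):
  m_1 = 1*18 - 0 = 18, d_1 = (333 - 18^2)/1 = 9/1 = 9, a_1 = floor((18 + 18)/9) = 4.
  m_2 = 9*4 - 18 = 18, d_2 = (333 - 18^2)/9 = 9/9 = 1, a_2 = floor((18 + 18)/1) = 36.
  m_3 = 1*36 - 18 = 18, d_3 = (333 - 18^2)/1 = 9/1 = 9: (m_3, d_3) = (m_1, d_1) = (18, 9), so from here the quotients repeat a_1, a_2; the period length is 2.
Hence the expansion of sqrt(333) is a_0 = 18 followed by the repeating block 4, 36 (period 2).

[18; (4, 36)]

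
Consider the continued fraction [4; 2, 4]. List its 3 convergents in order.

Using the convergent recurrence p_i = a_i*p_{i-1} + p_{i-2}, q_i = a_i*q_{i-1} + q_{i-2} with p_{-2}=0, p_{-1}=1, q_{-2}=1, q_{-1}=0:
  i=0: a_0=4, p_0 = 4*1 + 0 = 4, q_0 = 4*0 + 1 = 1.
  i=1: a_1=2, p_1 = 2*4 + 1 = 9, q_1 = 2*1 + 0 = 2.
  i=2: a_2=4, p_2 = 4*9 + 4 = 40, q_2 = 4*2 + 1 = 9.

4/1, 9/2, 40/9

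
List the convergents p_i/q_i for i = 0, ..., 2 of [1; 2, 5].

Using the convergent recurrence p_i = a_i*p_{i-1} + p_{i-2}, q_i = a_i*q_{i-1} + q_{i-2} with p_{-2}=0, p_{-1}=1, q_{-2}=1, q_{-1}=0:
  i=0: a_0=1, p_0 = 1*1 + 0 = 1, q_0 = 1*0 + 1 = 1.
  i=1: a_1=2, p_1 = 2*1 + 1 = 3, q_1 = 2*1 + 0 = 2.
  i=2: a_2=5, p_2 = 5*3 + 1 = 16, q_2 = 5*2 + 1 = 11.

1/1, 3/2, 16/11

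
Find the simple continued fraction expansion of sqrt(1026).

Write x_i = (sqrt(1026) + m_i)/d_i with (m_0, d_0) = (0, 1). a_0 = floor(sqrt(1026)) = 32, since 32^2 = 1024 <= 1026 < 1089 = 33^2.
Iterate m_{i+1} = d_i*a_i - m_i, d_{i+1} = (1026 - m_{i+1}^2)/d_i, a_{i+1} = floor((a_0 + m_{i+1})/d_{i+1}):
  m_1 = 1*32 - 0 = 32, d_1 = (1026 - 32^2)/1 = 2/1 = 2, a_1 = floor((32 + 32)/2) = 32.
  m_2 = 2*32 - 32 = 32, d_2 = (1026 - 32^2)/2 = 2/2 = 1, a_2 = floor((32 + 32)/1) = 64.
  m_3 = 1*64 - 32 = 32, d_3 = (1026 - 32^2)/1 = 2/1 = 2: (m_3, d_3) = (m_1, d_1) = (32, 2), so from here the quotients repeat a_1, a_2; the period length is 2.
Hence the expansion of sqrt(1026) is a_0 = 32 followed by the repeating block 32, 64 (period 2).

[32; (32, 64)]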